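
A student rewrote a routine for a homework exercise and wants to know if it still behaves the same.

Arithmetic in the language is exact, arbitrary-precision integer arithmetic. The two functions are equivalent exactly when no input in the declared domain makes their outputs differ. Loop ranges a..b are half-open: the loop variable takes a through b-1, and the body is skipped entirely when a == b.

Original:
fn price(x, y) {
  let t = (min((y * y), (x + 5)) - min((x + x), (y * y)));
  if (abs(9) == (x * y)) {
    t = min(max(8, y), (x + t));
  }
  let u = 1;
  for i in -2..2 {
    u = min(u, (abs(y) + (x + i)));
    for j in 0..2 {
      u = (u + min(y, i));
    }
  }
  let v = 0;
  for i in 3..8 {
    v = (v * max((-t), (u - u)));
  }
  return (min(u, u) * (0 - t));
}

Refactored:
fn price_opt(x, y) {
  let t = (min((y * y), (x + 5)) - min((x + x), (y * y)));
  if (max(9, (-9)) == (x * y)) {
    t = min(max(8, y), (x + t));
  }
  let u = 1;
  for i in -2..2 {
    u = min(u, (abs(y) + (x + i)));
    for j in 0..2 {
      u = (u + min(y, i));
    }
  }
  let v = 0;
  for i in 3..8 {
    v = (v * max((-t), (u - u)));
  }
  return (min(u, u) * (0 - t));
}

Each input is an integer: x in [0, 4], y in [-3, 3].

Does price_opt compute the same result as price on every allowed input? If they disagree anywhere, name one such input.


The two are interchangeable: constant usage differs; and min/max/abs usage differs, and every declared input agrees.
Tracing x=1, y=2: price: t = 2; (abs(9) == (x * y)) -> false; u = 1; [i=-2]; u = 1; [j=0]; u = -1; [j=1]; u = -3; [i=-1]; u = -3; [j=0]; u = -4; [j=1]; u = -5; [i=0]; u = -5; [j=0]; u = -5; [j=1]; u = -5; [i=1]; u = -5; [j=0]; u = -4; [j=1]; u = -3; v = 0; [i=3]; v = 0; [i=4]; v = 0; [i=5]; v = 0; [i=6]; v = 0; [i=7]; v = 0; return 6 | price_opt: t = 2; (max(9, (-9)) == (x * y)) -> false; u = 1; [i=-2]; u = 1; [j=0]; u = -1; [j=1]; u = -3; [i=-1]; u = -3; [j=0]; u = -4; [j=1]; u = -5; [i=0]; u = -5; [j=0]; u = -5; [j=1]; u = -5; [i=1]; u = -5; [j=0]; u = -4; [j=1]; u = -3; v = 0; [i=3]; v = 0; [i=4]; v = 0; [i=5]; v = 0; [i=6]; v = 0; [i=7]; v = 0; return 6 — matching result 6.
Checked all 35 inputs in the declared domain: the outputs agree on every one.
verdict: equivalent


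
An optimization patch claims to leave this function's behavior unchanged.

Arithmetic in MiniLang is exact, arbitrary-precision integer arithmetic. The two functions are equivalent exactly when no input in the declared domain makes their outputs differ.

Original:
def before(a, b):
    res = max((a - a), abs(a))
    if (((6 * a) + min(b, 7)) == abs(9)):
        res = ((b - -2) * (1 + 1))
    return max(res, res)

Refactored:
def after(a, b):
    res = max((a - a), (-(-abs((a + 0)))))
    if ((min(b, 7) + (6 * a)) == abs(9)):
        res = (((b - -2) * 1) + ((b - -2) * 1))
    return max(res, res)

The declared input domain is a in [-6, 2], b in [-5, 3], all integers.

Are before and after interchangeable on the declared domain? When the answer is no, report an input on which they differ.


Behavior is preserved: although arithmetic usage differs; constant usage differs, the outputs never diverge.
As a probe, take a=-2, b=2: before runs res becomes 2; next (((6 * a) + min(b, 7)) == abs(9)) evaluates to false; next final value 2; after runs res becomes 2; next ((min(b, 7) + (6 * a)) == abs(9)) evaluates to false; next final value 2; both end at 2.
Checked all 81 inputs in the declared domain: the outputs agree on every one.
verdict: equivalent


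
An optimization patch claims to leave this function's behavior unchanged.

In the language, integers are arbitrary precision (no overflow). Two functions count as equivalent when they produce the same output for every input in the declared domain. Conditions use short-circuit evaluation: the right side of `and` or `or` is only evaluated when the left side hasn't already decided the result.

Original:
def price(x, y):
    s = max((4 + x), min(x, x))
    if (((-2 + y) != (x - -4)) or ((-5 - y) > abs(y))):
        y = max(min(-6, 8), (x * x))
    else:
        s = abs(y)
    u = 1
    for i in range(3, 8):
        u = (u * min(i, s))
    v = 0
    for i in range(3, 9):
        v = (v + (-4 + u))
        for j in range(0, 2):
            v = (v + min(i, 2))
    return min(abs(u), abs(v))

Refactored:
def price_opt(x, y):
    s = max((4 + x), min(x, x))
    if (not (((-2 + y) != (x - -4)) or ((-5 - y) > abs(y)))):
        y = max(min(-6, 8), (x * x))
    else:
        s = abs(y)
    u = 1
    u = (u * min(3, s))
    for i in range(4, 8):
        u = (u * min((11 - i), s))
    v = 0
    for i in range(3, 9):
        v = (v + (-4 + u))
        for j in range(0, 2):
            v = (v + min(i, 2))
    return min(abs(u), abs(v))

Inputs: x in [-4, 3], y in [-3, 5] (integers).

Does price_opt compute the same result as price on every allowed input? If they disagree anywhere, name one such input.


x=-4, y=-3 yields 0 from price but 243 from price_opt.
verdict: not equivalent; witness: x=-4, y=-3


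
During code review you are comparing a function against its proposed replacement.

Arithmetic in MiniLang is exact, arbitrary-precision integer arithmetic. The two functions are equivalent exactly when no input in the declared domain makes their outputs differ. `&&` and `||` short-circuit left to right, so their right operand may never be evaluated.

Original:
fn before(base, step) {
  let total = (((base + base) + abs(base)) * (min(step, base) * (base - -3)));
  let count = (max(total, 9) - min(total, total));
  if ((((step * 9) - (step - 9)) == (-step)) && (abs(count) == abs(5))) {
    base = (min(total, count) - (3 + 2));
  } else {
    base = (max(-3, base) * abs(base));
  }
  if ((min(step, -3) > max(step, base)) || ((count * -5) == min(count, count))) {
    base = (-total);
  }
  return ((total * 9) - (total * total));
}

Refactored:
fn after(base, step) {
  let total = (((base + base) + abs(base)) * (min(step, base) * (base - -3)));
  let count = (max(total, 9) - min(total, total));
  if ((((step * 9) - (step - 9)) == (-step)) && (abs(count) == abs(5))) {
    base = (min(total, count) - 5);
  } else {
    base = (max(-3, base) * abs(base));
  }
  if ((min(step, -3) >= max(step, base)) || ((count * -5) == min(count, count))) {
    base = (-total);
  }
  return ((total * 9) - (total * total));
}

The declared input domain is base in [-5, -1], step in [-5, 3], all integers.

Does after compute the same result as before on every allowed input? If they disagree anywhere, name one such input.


The suspicious edit (`(min(step, -3) > max(step, base))` became `(min(step, -3) >= max(step, base))`) never changes the result for any input inside the declared domain.
As a probe, take base=-5, step=-1: before runs total becomes -50; next count becomes 59; next ((((step * 9) - (step - 9)) == (-step)) && (abs(count) == abs(5))) evaluates to false; next base becomes -15; next ((min(step, -3) > max(step, base)) || ((count * -5) == min(count, count))) evaluates to false; next final value -2950; after runs total becomes -50; next count becomes 59; next ((((step * 9) - (step - 9)) == (-step)) && (abs(count) == abs(5))) evaluates to false; next base becomes -15; next ((min(step, -3) >= max(step, base)) || ((count * -5) == min(count, count))) evaluates to false; next final value -2950; both end at -2950.
Sweeping the whole domain (45 inputs) finds no disagreement.
verdict: equivalent


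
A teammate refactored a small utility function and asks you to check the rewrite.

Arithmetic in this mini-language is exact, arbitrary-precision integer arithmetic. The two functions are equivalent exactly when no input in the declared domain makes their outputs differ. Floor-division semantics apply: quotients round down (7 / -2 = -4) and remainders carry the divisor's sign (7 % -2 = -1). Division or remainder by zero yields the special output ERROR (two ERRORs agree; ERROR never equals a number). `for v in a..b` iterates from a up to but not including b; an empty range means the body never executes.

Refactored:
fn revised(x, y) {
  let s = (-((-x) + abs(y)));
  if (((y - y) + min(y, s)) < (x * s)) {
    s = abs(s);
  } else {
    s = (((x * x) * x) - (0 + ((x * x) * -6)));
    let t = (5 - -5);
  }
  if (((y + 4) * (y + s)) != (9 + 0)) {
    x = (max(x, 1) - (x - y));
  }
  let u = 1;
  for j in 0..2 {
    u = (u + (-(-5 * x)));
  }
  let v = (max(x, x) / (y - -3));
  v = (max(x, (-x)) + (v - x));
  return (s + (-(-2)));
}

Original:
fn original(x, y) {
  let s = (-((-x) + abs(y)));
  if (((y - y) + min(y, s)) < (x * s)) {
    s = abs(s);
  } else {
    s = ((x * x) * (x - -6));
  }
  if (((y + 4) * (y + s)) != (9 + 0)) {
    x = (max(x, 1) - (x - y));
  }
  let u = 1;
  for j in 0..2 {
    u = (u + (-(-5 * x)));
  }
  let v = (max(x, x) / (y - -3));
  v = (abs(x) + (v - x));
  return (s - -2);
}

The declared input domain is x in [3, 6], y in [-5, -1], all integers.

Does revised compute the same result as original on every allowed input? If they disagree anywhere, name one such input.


Side by side, the visible changes include: min/max/abs usage differs; local variable names differ; constant usage differs; statement counts differ; arithmetic usage differs.
Spot check at x=3, y=-4 — original: s = -1; (((y - y) + min(y, s)) < (x * s)) -> true; s = 1; (((y + 4) * (y + s)) != (9 + 0)) -> true; x = -4; u = 1; [j=0]; u = -19; [j=1]; u = -39; v = 4; v = 12; return 3. revised: s = -1; (((y - y) + min(y, s)) < (x * s)) -> true; s = 1; (((y + 4) * (y + s)) != (9 + 0)) -> true; x = -4; u = 1; [j=0]; u = -19; [j=1]; u = -39; v = 4; v = 12; return 3. Both give 3.
An exhaustive pass over the 20 declared inputs shows identical outputs.
verdict: equivalent


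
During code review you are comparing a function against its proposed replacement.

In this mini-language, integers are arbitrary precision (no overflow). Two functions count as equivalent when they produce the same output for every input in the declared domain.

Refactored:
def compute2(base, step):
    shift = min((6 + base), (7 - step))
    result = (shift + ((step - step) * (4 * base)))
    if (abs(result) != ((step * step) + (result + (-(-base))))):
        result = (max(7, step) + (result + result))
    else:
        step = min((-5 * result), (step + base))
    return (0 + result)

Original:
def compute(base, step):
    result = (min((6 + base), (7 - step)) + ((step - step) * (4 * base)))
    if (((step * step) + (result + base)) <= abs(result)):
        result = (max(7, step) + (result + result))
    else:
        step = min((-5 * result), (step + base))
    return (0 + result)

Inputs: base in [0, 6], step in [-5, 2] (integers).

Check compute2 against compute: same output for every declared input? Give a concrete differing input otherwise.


At base=0, step=-5: compute gives 6, compute2 gives 19.
verdict: not equivalent; witness: base=0, step=-5


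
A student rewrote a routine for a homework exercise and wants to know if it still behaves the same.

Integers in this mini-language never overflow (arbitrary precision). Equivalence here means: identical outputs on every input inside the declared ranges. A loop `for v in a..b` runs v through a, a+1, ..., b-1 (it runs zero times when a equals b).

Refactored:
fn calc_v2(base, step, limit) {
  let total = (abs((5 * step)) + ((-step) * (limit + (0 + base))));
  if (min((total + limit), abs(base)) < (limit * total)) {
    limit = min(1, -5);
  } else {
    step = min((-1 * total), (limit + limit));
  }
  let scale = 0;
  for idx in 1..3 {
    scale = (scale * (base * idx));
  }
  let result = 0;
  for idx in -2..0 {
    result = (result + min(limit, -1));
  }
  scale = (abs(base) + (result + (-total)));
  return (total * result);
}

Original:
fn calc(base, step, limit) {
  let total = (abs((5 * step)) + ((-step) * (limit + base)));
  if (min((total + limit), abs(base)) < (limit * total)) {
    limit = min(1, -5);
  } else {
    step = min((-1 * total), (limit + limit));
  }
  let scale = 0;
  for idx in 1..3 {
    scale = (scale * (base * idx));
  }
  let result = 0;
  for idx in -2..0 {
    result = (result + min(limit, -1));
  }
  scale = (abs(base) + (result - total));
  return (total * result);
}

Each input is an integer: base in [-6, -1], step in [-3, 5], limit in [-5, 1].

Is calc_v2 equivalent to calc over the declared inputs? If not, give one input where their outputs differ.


The two versions differ — the changes include constant usage differs, arithmetic usage differs.
One worked example (base=-6, step=4, limit=0) — calc: total = 44; (min((total + limit), abs(base)) < (limit * total)) -> false; step = -44; scale = 0; [idx=1]; scale = 0; [idx=2]; scale = 0; result = 0; [idx=-2]; result = -1; [idx=-1]; result = -2; scale = -40; return -88; calc_v2: total = 44; (min((total + limit), abs(base)) < (limit * total)) -> false; step = -44; scale = 0; [idx=1]; scale = 0; [idx=2]; scale = 0; result = 0; [idx=-2]; result = -1; [idx=-1]; result = -2; scale = -40; return -88; agreement on -88.
Checked all 378 inputs in the declared domain: the outputs agree on every one.
verdict: equivalent


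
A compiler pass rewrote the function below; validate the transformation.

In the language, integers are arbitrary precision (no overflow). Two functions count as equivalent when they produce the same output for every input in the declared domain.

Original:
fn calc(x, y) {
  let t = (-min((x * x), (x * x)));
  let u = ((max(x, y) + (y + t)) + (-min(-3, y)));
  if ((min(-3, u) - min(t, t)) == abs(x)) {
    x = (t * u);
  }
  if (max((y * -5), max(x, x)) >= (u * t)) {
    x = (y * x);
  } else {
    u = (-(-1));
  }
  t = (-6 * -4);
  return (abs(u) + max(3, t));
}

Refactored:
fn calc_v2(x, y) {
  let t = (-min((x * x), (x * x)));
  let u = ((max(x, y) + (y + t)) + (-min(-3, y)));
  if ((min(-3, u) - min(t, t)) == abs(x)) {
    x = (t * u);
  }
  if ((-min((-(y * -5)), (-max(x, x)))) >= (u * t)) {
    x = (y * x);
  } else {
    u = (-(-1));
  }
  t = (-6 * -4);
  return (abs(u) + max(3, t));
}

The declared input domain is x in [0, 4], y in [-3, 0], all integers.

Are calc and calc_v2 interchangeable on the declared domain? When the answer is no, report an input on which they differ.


This is a faithful refactor — min/max/abs usage differs, but the computed results match everywhere.
Spot check at x=3, y=-1 — calc: t = -9; u = -4; ((min(-3, u) - min(t, t)) == abs(x)) -> false; (max((y * -5), max(x, x)) >= (u * t)) -> false; u = 1; t = 24; return 25. calc_v2: t = -9; u = -4; ((min(-3, u) - min(t, t)) == abs(x)) -> false; ((-min((-(y * -5)), (-max(x, x)))) >= (u * t)) -> false; u = 1; t = 24; return 25. Both give 25.
An exhaustive pass over the 20 declared inputs shows identical outputs.
verdict: equivalent


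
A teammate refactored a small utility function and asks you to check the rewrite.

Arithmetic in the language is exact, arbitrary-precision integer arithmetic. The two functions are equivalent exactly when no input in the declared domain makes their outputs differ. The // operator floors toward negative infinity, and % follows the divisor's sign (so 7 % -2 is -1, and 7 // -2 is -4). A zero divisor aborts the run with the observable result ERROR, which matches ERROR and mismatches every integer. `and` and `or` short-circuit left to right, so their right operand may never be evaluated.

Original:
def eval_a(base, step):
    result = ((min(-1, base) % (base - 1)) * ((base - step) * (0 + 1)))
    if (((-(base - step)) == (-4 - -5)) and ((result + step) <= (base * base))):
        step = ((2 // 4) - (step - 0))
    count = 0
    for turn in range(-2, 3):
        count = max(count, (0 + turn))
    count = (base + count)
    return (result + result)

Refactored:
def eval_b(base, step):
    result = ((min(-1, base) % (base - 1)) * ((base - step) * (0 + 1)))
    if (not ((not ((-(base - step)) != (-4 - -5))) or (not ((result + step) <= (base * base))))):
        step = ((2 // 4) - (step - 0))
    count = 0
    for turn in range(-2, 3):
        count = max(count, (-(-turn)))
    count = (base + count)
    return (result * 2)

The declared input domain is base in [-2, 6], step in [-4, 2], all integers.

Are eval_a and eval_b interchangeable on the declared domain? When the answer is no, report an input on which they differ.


The suspicious edit (`((-(base - step)) == (-4 - -5))` became `((-(base - step)) != (-4 - -5))`) never changes the result for any input inside the declared domain.
Spot check at base=3, step=0 — eval_a: result=3, then (((-(base - step)) == (-4 - -5)) and ((result + step) <= (base * base))) is false, then count=0, then (turn=-2), then count=0, then (turn=-1), then count=0, then (turn=0), then count=0, then (turn=1), then count=1, then (turn=2), then count=2, then count=5, then returns 6. eval_b: result=3, then (not ((not ((-(base - step)) != (-4 - -5))) or (not ((result + step) <= (base * base))))) is true, then step=0, then count=0, then (turn=-2), then count=0, then (turn=-1), then count=0, then (turn=0), then count=0, then (turn=1), then count=1, then (turn=2), then count=2, then count=5, then returns 6. Both give 6.
Every one of the 63 inputs gives matching results.
verdict: equivalent


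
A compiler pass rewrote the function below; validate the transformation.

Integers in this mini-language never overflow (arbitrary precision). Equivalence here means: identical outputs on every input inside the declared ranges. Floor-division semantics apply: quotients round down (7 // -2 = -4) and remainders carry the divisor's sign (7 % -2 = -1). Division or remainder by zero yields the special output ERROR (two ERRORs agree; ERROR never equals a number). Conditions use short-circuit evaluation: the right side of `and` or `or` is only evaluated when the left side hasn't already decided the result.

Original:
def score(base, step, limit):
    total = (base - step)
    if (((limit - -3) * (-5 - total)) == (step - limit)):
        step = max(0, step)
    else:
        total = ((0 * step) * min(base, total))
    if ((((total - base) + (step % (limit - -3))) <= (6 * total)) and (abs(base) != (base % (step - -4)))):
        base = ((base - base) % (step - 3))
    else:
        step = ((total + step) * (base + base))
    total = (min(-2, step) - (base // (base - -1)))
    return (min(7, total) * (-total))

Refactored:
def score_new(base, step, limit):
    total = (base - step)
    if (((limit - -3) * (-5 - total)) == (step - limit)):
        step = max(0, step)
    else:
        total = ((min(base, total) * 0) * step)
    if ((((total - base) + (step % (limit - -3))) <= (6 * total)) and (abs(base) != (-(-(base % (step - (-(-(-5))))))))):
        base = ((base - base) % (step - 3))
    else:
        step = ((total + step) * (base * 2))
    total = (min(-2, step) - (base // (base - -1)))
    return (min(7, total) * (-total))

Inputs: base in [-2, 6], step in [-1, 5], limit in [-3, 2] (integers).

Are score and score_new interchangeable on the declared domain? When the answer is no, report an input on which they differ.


Not equivalent: base=3, step=-1, limit=-2 separates them (-4 vs -36).
score: total=4, then (((limit - -3) * (-5 - total)) == (step - limit)) is false, then total=0, then ((((total - base) + (step % (limit - -3))) <= (6 * total)) and (abs(base) != (base % (step - -4)))) is true, then base=0, then total=-2, then returns -4
score_new: total=4, then (((limit - -3) * (-5 - total)) == (step - limit)) is false, then total=0, then ((((total - base) + (step % (limit - -3))) <= (6 * total)) and (abs(base) != (-(-(base % (step - (-(-(-5))))))))) is false, then step=-6, then total=-6, then returns -36
verdict: not equivalent; witness: base=3, step=-1, limit=-2


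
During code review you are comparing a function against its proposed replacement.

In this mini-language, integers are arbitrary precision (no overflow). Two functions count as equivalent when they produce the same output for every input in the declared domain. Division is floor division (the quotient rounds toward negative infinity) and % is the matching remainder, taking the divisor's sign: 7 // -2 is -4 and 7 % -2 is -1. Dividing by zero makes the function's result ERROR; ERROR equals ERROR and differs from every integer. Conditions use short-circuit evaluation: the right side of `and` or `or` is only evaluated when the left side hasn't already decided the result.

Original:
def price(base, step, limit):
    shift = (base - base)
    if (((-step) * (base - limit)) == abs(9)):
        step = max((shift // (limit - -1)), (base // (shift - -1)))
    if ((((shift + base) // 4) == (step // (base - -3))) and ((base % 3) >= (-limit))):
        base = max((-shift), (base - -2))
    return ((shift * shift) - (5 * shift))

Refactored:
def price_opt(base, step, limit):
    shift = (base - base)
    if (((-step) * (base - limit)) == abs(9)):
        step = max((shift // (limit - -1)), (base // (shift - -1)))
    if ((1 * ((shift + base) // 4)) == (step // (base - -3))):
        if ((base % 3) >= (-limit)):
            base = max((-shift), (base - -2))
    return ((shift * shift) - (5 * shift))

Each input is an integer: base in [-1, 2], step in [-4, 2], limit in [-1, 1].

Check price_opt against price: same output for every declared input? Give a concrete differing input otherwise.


Comparing the listings, the differences include: boolean connective usage differs; branching structure differs; arithmetic usage differs; statement counts differ; constant usage differs.
Tracing base=-1, step=2, limit=-1: price: shift=0, then (((-step) * (base - limit)) == abs(9)) is false, then ((((shift + base) // 4) == (step // (base - -3))) and ((base % 3) >= (-limit))) is false, then returns 0 | price_opt: shift=0, then (((-step) * (base - limit)) == abs(9)) is false, then ((1 * ((shift + base) // 4)) == (step // (base - -3))) is false, then returns 0 — matching result 0.
Every one of the 84 inputs gives matching results.
verdict: equivalent


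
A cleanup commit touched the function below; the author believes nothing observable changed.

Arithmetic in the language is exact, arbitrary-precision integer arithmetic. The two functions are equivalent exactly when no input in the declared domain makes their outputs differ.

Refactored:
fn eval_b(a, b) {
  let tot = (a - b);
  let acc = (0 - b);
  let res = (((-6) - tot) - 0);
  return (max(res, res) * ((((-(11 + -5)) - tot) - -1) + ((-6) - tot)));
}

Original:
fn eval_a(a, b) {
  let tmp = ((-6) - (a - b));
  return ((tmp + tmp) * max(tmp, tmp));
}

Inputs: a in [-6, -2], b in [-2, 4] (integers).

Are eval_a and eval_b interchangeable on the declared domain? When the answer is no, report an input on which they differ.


Run the pair on a=-6, b=-2.
eval_a: tmp=-2, then returns 8
eval_b: tot=-4, then acc=2, then res=-2, then returns 6
8 vs 6 — the two versions disagree here.
verdict: not equivalent; witness: a=-6, b=-2


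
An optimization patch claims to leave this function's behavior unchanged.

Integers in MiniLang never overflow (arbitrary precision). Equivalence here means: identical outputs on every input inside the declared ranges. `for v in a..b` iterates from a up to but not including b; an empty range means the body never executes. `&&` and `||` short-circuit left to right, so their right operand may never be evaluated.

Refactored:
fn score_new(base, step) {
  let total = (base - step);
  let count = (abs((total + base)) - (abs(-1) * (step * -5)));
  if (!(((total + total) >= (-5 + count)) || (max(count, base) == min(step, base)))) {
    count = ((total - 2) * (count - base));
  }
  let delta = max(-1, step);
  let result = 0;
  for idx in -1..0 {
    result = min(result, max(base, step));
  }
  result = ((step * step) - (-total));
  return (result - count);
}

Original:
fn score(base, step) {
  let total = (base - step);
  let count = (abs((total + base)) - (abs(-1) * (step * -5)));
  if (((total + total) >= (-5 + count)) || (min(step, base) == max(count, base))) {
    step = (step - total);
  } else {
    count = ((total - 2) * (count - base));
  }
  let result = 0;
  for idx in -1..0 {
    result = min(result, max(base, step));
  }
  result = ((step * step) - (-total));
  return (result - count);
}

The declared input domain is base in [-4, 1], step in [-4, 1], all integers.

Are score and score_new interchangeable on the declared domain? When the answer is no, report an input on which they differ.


The rewrite breaks on base=-4, step=-3, where the results are 13 and 18.
score: total=-1, then count=-10, then (((total + total) >= (-5 + count)) || (min(step, base) == max(count, base))) is true, then step=-2, then result=0, then (idx=-1), then result=-2, then result=3, then returns 13
score_new: total=-1, then count=-10, then (!(((total + total) >= (-5 + count)) || (max(count, base) == min(step, base)))) is false, then delta=-1, then result=0, then (idx=-1), then result=-3, then result=8, then returns 18
verdict: not equivalent; witness: base=-4, step=-3


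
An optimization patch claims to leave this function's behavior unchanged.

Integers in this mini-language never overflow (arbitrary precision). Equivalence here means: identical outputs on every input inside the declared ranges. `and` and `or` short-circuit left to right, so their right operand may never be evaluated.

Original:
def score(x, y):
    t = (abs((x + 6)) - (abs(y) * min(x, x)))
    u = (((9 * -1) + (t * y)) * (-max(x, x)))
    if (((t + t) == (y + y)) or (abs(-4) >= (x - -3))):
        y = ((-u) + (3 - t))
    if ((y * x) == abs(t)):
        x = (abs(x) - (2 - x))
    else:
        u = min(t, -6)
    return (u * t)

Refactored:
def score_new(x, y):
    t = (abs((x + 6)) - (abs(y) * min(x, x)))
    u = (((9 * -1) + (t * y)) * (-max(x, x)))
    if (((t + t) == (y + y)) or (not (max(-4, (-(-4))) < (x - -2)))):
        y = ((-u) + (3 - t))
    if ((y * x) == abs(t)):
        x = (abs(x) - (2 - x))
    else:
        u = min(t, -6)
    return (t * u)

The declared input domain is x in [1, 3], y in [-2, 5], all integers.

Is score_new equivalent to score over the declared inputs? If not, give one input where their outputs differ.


There is a counterexample at x=2, y=2: 8 on one side, -24 on the other.
score: t=4, then u=2, then (((t + t) == (y + y)) or (abs(-4) >= (x - -3))) is false, then ((y * x) == abs(t)) is true, then x=2, then returns 8
score_new: t=4, then u=2, then (((t + t) == (y + y)) or (not (max(-4, (-(-4))) < (x - -2)))) is true, then y=-3, then ((y * x) == abs(t)) is false, then u=-6, then returns -24
verdict: not equivalent; witness: x=2, y=2


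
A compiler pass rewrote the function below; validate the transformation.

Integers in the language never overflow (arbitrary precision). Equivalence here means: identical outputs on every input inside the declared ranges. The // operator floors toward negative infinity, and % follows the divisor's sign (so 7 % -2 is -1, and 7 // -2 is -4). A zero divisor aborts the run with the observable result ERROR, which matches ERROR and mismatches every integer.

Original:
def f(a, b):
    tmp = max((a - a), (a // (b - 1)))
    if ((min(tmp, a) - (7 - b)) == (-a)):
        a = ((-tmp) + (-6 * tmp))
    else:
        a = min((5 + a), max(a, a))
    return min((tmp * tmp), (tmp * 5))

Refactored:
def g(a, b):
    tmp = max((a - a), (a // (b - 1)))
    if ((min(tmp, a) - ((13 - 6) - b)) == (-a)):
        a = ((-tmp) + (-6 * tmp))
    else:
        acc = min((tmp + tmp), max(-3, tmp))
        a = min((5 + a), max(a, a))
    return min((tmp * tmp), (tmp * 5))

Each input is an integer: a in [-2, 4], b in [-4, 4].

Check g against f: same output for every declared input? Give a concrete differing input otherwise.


Comparing the listings, the differences include: constant usage differs; and min/max/abs usage differs; and local variable names differ; and statement counts differ; and arithmetic usage differs.
One worked example (a=-1, b=0) — f: tmp=1, then ((min(tmp, a) - (7 - b)) == (-a)) is false, then a=-1, then returns 1; g: tmp=1, then ((min(tmp, a) - ((13 - 6) - b)) == (-a)) is false, then acc=1, then a=-1, then returns 1; agreement on 1.
Sweeping the whole domain (63 inputs) finds no disagreement.
verdict: equivalent


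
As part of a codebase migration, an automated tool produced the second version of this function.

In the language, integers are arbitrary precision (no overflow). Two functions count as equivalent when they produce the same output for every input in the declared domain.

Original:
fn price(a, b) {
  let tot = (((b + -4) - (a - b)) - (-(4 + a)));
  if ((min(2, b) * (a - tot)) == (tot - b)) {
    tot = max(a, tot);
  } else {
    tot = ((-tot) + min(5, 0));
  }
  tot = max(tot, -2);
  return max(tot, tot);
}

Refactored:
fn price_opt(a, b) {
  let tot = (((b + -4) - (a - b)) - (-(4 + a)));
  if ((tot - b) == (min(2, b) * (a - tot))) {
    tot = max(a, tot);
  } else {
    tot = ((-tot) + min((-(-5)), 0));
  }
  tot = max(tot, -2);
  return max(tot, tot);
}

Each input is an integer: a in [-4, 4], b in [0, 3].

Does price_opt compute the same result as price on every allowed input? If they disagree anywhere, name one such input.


Behavior is preserved: although same computation, different form, the outputs never diverge.
One worked example (a=-4, b=1) — price: tot becomes 2; next ((min(2, b) * (a - tot)) == (tot - b)) evaluates to false; next tot becomes -2; next tot becomes -2; next final value -2; price_opt: tot becomes 2; next ((tot - b) == (min(2, b) * (a - tot))) evaluates to false; next tot becomes -2; next tot becomes -2; next final value -2; agreement on -2.
Sweeping the whole domain (36 inputs) finds no disagreement.
verdict: equivalent


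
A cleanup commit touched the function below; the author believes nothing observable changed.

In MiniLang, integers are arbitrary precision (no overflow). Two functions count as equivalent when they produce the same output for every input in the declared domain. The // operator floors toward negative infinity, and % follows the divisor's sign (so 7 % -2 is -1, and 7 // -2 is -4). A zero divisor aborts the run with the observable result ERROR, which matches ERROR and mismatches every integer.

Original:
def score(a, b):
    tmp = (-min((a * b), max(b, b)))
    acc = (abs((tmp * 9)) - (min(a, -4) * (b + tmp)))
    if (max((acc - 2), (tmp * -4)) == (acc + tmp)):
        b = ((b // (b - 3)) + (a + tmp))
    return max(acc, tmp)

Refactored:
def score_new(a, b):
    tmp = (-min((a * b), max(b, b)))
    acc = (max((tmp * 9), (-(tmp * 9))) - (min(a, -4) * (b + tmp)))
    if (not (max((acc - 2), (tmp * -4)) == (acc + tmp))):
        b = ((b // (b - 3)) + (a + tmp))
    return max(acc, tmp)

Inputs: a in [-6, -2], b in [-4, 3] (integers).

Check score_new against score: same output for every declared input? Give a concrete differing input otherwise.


On input a=-6, b=3, score returns 288 while score_new returns ERROR.
verdict: not equivalent; witness: a=-6, b=3


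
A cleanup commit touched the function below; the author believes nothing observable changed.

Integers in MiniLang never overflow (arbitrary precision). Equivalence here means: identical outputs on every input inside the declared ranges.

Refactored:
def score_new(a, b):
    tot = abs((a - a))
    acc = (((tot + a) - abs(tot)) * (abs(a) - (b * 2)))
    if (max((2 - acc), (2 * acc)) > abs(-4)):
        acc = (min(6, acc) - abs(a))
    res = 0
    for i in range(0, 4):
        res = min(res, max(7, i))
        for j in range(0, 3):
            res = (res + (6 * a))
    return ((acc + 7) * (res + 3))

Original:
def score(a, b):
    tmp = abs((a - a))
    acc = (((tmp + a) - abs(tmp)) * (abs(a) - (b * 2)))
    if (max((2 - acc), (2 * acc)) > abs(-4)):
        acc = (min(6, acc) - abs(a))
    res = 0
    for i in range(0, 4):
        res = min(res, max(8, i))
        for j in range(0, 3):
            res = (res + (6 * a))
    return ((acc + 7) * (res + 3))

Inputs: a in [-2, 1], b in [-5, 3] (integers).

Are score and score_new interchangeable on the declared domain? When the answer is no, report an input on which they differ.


At a=1, b=-5: score gives 348, score_new gives 336.
verdict: not equivalent; witness: a=1, b=-5


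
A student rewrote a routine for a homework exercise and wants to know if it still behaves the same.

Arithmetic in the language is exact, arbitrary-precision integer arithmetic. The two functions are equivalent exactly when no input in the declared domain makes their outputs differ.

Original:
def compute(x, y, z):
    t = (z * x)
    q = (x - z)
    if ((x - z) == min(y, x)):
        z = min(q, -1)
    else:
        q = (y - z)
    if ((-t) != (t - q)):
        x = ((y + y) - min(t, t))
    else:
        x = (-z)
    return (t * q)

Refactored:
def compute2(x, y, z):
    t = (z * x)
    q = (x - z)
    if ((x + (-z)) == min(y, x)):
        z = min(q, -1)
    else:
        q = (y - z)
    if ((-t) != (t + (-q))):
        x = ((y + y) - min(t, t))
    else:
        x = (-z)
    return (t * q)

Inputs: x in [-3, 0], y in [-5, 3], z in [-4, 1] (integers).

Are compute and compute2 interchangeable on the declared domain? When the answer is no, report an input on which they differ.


The two are interchangeable: arithmetic usage differs, and every declared input agrees.
Tracing x=-1, y=-3, z=0: compute: t := 0 | q := -1 | ((x - z) == min(y, x)): false | q := -3 | ((-t) != (t - q)): true | x := -6 | result 0 | compute2: t := 0 | q := -1 | ((x + (-z)) == min(y, x)): false | q := -3 | ((-t) != (t + (-q))): true | x := -6 | result 0 — matching result 0.
Checked all 216 inputs in the declared domain: the outputs agree on every one.
verdict: equivalent


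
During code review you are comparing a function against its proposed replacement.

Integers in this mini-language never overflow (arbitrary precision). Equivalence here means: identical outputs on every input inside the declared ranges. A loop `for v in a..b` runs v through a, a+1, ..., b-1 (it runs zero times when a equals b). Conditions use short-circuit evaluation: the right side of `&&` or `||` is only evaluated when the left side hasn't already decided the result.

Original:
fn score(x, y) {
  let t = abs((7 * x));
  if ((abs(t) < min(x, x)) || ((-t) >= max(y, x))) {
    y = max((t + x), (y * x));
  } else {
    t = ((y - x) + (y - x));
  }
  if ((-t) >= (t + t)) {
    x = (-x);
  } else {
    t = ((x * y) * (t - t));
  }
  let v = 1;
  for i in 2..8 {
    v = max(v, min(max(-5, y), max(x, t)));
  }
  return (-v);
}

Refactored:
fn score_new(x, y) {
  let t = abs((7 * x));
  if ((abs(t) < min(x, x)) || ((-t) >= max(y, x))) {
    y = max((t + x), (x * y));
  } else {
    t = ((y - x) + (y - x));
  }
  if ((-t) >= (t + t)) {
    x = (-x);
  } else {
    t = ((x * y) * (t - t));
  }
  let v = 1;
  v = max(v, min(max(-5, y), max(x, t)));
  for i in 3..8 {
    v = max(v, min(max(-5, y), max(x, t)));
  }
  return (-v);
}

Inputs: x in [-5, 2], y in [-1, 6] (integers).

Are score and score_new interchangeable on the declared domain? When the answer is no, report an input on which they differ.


Side by side, the visible changes include: statement counts differ, min/max/abs usage differs, constant usage differs, loop structure differs.
Tracing x=2, y=6: score: t := 14 | ((abs(t) < min(x, x)) || ((-t) >= max(y, x))): false | t := 8 | ((-t) >= (t + t)): false | t := 0 | v := 1 | iter i=2: | v := 2 | iter i=3: | v := 2 | iter i=4: | v := 2 | iter i=5: | v := 2 | iter i=6: | v := 2 | iter i=7: | v := 2 | result -2 | score_new: t := 14 | ((abs(t) < min(x, x)) || ((-t) >= max(y, x))): false | t := 8 | ((-t) >= (t + t)): false | t := 0 | v := 1 | v := 2 | iter i=3: | v := 2 | iter i=4: | v := 2 | iter i=5: | v := 2 | iter i=6: | v := 2 | iter i=7: | v := 2 | result -2 — matching result -2.
Checked all 64 inputs in the declared domain: the outputs agree on every one.
verdict: equivalent


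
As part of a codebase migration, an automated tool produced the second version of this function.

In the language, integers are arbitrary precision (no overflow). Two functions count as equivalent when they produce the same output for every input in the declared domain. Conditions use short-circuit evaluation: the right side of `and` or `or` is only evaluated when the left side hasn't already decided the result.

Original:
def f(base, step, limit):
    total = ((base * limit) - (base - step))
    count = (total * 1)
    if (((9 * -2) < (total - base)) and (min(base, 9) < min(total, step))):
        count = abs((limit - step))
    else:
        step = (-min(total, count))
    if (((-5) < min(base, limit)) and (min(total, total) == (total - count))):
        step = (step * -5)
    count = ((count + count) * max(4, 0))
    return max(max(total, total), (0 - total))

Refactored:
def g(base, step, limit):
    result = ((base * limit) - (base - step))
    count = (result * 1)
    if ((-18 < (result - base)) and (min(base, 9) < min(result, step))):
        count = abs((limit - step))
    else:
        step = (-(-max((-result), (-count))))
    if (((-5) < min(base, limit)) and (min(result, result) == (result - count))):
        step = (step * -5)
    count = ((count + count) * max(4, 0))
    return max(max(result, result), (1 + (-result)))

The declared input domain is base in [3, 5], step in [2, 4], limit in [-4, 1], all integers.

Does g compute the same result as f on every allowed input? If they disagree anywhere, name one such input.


The rewrite breaks on base=3, step=2, limit=-4, where the results are 13 and 14.
f: total=-13, then count=-13, then (((9 * -2) < (total - base)) and (min(base, 9) < min(total, step))) is false, then step=13, then (((-5) < min(base, limit)) and (min(total, total) == (total - count))) is false, then count=-104, then returns 13
g: result=-13, then count=-13, then ((-18 < (result - base)) and (min(base, 9) < min(result, step))) is false, then step=13, then (((-5) < min(base, limit)) and (min(result, result) == (result - count))) is false, then count=-104, then returns 14
verdict: not equivalent; witness: base=3, step=2, limit=-4


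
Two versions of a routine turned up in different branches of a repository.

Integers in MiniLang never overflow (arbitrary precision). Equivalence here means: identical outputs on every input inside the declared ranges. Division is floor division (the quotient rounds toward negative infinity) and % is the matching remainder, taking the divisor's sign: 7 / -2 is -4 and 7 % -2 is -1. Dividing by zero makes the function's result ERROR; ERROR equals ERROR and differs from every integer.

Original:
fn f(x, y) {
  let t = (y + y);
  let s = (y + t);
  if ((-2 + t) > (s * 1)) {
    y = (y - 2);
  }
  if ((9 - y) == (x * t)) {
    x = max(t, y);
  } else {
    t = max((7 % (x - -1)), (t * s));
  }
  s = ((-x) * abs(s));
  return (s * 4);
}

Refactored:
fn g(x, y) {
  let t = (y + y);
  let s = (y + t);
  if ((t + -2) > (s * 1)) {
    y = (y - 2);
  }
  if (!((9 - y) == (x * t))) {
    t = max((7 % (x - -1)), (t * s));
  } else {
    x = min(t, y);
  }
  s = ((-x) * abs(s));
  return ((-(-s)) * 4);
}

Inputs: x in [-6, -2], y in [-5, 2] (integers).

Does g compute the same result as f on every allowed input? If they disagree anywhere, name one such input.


Take x=-5, y=-1.
f: t=-2, then s=-3, then ((-2 + t) > (s * 1)) is false, then ((9 - y) == (x * t)) is true, then x=-1, then s=3, then returns 12
g: t=-2, then s=-3, then ((t + -2) > (s * 1)) is false, then (!((9 - y) == (x * t))) is false, then x=-2, then s=6, then returns 24
12 != 24, so the rewrite changes behavior.
verdict: not equivalent; witness: x=-5, y=-1


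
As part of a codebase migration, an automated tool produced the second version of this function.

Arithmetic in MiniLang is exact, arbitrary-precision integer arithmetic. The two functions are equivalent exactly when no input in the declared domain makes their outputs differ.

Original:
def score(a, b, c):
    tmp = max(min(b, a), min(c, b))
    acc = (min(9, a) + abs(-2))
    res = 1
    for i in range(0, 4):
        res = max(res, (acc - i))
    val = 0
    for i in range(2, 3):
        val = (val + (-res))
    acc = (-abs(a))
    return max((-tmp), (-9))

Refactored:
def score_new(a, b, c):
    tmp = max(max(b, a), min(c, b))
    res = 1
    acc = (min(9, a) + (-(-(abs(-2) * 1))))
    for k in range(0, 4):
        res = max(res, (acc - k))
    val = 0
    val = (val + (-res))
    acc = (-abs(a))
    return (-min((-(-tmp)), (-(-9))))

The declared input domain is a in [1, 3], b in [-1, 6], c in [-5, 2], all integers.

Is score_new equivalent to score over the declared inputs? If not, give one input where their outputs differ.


On input a=1, b=-1, c=-5, score returns 1 while score_new returns -1.
verdict: not equivalent; witness: a=1, b=-1, c=-5
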